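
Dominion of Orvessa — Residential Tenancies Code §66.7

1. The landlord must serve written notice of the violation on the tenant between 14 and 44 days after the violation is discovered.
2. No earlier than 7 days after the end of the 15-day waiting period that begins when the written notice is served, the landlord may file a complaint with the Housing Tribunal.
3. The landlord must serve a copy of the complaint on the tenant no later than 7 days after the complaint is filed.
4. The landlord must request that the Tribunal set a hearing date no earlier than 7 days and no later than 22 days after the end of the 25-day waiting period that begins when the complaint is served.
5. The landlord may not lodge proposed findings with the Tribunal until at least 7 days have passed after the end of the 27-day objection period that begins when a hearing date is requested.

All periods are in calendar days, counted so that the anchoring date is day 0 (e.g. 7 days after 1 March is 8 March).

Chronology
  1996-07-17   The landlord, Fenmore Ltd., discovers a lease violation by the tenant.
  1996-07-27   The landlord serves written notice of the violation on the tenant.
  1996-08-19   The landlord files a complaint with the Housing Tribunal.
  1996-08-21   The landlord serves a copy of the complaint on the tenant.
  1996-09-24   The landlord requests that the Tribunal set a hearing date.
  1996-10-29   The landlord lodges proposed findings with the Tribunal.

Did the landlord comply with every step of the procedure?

No

Step 1: the window is 14–44 days after 1996-07-17 (when the violation is discovered), so 1996-07-31 through 1996-08-30; done 1996-07-27 — 4 days before the window opened.
The analysis stops there.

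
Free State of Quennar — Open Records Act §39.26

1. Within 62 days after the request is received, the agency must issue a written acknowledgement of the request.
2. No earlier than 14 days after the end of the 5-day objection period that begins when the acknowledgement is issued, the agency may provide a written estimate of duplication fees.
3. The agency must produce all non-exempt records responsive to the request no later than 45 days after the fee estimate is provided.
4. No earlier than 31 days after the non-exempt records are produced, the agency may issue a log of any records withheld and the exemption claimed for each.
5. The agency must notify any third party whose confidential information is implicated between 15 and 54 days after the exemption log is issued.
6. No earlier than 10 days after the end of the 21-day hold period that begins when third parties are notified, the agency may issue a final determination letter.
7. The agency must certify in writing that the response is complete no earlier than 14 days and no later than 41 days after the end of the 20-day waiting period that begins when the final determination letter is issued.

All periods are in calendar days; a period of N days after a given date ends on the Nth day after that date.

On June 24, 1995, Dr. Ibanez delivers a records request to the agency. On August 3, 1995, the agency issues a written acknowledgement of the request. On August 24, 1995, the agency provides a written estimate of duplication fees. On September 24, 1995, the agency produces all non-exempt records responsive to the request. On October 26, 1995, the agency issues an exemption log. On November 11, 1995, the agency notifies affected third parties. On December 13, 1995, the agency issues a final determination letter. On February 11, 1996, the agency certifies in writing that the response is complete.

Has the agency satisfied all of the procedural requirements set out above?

Step 1: 62 days after June 24, 1995 (when the request is received) is August 25, 1995; done August 3, 1995 — timely.
Step 2: the earliest permitted date is 14 days after August 8, 1995 (end of the 5-day objection period, which began when the acknowledgement is issued on August 3, 1995), i.e. August 22, 1995; August 24, 1995 is on or after that date.
Step 3: 45 days after August 24, 1995 (when the fee estimate is provided) is October 8, 1995; September 24, 1995 is within that limit.
Step 4: the earliest permitted date is 31 days after September 24, 1995 (when the non-exempt records are produced), i.e. October 25, 1995; done October 26, 1995, after the minimum wait.
Step 5: the window is 15–54 days after October 26, 1995 (when the exemption log is issued), so November 10, 1995 through December 19, 1995; done November 11, 1995 — within the window.
Step 6: the earliest permitted date is 10 days after December 2, 1995 (end of the 21-day hold period, which began when third parties are notified on November 11, 1995), i.e. December 12, 1995; done December 13, 1995, after the minimum wait.
Step 7: the window is 14–41 days after January 2, 1996 (end of the 20-day waiting period, which began when the final determination letter is issued on December 13, 1995), so January 16, 1996 through February 12, 1996; done February 11, 1996, which is between those dates.

Yes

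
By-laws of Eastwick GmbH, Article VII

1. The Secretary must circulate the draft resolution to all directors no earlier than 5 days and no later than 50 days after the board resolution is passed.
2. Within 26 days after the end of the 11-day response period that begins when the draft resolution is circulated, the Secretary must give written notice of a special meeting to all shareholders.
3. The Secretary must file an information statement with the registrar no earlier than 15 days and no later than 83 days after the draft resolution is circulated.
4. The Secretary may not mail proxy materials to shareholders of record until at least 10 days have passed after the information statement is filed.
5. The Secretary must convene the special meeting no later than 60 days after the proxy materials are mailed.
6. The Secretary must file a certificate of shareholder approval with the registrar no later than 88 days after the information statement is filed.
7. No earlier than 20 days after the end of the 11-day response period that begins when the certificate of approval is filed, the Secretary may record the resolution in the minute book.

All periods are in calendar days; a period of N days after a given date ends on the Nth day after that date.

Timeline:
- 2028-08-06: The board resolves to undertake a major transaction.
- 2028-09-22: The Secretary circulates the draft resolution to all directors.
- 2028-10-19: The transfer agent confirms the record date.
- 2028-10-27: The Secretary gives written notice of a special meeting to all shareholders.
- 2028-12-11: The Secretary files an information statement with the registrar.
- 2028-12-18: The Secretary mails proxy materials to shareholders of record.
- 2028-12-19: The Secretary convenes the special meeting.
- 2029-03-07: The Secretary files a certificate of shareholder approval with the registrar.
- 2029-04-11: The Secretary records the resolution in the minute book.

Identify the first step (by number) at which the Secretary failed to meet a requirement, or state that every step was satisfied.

Step 4

Step 1: the window is 5–50 days after 2028-08-06 (when the board resolution is passed), so 2028-08-11 through 2028-09-25; done 2028-09-22, which is between those dates.
Step 2: 26 days after 2028-10-03 (end of the 11-day response period, which began when the draft resolution is circulated on 2028-09-22) is 2028-10-29; 2028-10-27 is within that limit.
Step 3: the window is 15–83 days after 2028-09-22 (when the draft resolution is circulated), so 2028-10-07 through 2028-12-14; 2028-12-11 falls inside that range.
Step 4: the earliest permitted date is 10 days after 2028-12-11 (when the information statement is filed), i.e. 2028-12-21; done 2028-12-18 — 3 days too early.
That is the first point of non-compliance.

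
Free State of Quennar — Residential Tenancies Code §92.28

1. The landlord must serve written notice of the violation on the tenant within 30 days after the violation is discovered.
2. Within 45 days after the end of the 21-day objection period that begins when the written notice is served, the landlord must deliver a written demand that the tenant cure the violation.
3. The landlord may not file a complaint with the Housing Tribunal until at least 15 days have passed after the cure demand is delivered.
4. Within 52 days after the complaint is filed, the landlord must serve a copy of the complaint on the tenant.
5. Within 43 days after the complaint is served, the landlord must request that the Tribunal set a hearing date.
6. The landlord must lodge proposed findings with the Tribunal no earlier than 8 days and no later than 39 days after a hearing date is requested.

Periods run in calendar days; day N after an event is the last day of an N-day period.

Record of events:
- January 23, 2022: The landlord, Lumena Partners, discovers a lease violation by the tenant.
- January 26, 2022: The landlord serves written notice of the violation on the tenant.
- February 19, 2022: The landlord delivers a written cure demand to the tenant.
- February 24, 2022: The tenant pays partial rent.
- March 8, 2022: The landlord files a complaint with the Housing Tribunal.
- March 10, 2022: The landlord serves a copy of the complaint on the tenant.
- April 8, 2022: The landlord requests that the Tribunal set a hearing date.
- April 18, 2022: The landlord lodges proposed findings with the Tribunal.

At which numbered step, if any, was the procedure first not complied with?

Step 1: 30 days after January 23, 2022 (when the violation is discovered) is February 22, 2022; January 26, 2022 is within that limit.
Step 2: 45 days after February 16, 2022 (end of the 21-day objection period, which began when the written notice is served on January 26, 2022) is April 2, 2022; completed February 19, 2022, before the deadline.
Step 3: the earliest permitted date is 15 days after February 19, 2022 (when the cure demand is delivered), i.e. March 6, 2022; March 8, 2022 is on or after that date.
Step 4: 52 days after March 8, 2022 (when the complaint is filed) is April 29, 2022; done March 10, 2022 — timely.
Step 5: 43 days after March 10, 2022 (when the complaint is served) is April 22, 2022; April 8, 2022 is within that limit.
Step 6: the window is 8–39 days after April 8, 2022 (when a hearing date is requested), so April 16, 2022 through May 17, 2022; April 18, 2022 falls inside that range.

None — every step was satisfied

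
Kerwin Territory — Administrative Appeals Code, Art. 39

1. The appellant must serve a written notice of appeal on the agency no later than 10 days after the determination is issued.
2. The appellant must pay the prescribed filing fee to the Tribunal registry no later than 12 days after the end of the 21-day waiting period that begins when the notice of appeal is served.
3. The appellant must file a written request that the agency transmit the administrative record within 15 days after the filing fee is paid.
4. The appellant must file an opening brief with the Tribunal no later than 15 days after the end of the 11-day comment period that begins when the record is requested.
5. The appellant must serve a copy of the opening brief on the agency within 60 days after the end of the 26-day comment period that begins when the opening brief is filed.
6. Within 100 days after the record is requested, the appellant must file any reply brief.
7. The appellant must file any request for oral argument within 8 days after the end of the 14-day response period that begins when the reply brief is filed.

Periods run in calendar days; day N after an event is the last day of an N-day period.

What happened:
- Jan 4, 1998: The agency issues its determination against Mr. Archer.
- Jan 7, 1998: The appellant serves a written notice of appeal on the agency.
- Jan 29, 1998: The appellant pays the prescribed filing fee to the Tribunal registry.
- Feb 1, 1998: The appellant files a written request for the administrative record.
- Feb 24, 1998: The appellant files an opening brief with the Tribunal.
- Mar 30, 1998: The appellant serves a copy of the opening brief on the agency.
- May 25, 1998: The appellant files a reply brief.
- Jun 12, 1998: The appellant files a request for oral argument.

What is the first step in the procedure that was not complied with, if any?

Step 6

Step 1: 10 days after Jan 4, 1998 (when the determination is issued) is Jan 14, 1998; Jan 7, 1998 is within that limit.
Step 2: 12 days after Jan 28, 1998 (end of the 21-day waiting period, which began when the notice of appeal is served on Jan 7, 1998) is Feb 9, 1998; Jan 29, 1998 is within that limit.
Step 3: 15 days after Jan 29, 1998 (when the filing fee is paid) is Feb 13, 1998; done Feb 1, 1998 — timely.
Step 4: 15 days after Feb 12, 1998 (end of the 11-day comment period, which began when the record is requested on Feb 1, 1998) is Feb 27, 1998; Feb 24, 1998 is within that limit.
Step 5: 60 days after Mar 22, 1998 (end of the 26-day comment period, which began when the opening brief is filed on Feb 24, 1998) is May 21, 1998; completed Mar 30, 1998, before the deadline.
Step 6: 100 days after Feb 1, 1998 (when the record is requested) is May 12, 1998; May 25, 1998 misses that deadline by 13 days.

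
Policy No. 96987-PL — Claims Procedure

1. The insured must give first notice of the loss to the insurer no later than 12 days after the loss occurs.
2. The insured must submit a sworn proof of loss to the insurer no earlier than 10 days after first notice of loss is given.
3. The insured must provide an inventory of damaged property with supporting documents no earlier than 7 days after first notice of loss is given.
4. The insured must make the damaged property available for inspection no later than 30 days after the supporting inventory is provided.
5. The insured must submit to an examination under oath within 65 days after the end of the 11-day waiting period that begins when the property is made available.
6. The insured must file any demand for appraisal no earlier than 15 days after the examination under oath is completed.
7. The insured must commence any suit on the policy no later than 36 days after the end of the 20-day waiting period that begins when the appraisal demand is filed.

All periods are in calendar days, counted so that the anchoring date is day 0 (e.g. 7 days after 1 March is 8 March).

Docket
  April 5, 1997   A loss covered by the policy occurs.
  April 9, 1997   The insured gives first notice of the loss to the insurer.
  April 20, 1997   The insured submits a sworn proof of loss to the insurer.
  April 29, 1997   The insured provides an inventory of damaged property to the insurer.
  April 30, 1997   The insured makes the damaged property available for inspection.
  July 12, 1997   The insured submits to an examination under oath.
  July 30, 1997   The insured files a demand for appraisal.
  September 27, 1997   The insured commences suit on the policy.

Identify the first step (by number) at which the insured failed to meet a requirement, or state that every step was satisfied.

(1) due by April 5, 1997 + 12 days = April 17, 1997; April 9, 1997 is within that limit.
(2) permitted from April 9, 1997 + 10 days = April 19, 1997 onward; done April 20, 1997 — permitted.
(3) permitted from April 9, 1997 + 7 days = April 16, 1997 onward; April 29, 1997 is on or after that date.
(4) due by April 29, 1997 + 30 days = May 29, 1997; done April 30, 1997 — timely.
(5) due by May 11, 1997 + 65 days = July 15, 1997; done July 12, 1997 — timely.
(6) permitted from July 12, 1997 + 15 days = July 27, 1997 onward; done July 30, 1997, after the minimum wait.
(7) due by August 19, 1997 + 36 days = September 24, 1997; not done until September 27, 1997, 3 days after the deadline.
No need to go further; step 7 was not satisfied.

Step 7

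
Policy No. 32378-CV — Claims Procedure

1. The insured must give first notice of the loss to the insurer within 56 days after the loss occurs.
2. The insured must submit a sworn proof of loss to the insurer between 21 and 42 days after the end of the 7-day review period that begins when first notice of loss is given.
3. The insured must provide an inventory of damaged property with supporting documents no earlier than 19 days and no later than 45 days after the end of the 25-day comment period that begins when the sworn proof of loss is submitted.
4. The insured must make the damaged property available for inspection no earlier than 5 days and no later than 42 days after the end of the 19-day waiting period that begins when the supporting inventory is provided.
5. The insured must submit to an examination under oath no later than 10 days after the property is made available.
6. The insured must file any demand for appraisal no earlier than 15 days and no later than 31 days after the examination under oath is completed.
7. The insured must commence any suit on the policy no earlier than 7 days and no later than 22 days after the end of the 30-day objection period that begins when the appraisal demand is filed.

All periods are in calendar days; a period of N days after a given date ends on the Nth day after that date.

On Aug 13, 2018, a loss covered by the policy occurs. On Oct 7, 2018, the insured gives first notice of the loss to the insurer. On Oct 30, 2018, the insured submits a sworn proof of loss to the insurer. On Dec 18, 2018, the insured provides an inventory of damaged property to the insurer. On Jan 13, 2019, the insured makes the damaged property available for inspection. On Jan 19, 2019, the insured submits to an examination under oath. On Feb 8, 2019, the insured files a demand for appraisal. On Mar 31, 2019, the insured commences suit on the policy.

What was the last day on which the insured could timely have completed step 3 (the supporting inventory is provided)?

Jan 8, 2019

The sworn proof of loss is submitted on Oct 30, 2018; the 25-day comment period therefore ends Nov 24, 2018, and step 3 runs from that date. The window is 19–45 days after Nov 24, 2018; it closes on Jan 8, 2019.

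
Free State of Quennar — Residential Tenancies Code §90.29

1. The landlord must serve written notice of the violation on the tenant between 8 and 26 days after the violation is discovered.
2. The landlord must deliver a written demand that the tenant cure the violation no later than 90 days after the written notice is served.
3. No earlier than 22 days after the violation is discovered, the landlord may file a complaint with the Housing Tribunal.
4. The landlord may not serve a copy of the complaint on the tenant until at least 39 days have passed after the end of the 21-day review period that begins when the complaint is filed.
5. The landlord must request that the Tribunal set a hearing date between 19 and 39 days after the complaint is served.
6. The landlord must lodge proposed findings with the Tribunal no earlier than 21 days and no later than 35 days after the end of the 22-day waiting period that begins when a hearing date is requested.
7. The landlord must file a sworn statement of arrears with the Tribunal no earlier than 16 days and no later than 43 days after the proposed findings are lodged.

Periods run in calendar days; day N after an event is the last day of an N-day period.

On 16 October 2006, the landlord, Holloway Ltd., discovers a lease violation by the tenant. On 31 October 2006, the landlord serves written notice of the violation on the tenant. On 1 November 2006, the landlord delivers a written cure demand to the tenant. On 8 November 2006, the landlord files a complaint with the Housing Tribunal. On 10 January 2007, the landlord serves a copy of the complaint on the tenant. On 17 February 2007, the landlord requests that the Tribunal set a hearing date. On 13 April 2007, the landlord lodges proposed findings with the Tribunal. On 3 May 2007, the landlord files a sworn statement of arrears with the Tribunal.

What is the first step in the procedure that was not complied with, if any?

None — every step was satisfied

Step 1: the window is 8–26 days after 16 October 2006 (when the violation is discovered), so 24 October 2006 through 11 November 2006; 31 October 2006 falls inside that range.
Step 2: 90 days after 31 October 2006 (when the written notice is served) is 29 January 2007; done 1 November 2006 — timely.
Step 3: the earliest permitted date is 22 days after 16 October 2006 (when the violation is discovered), i.e. 7 November 2006; done 8 November 2006 — permitted.
Step 4: the earliest permitted date is 39 days after 29 November 2006 (end of the 21-day review period, which began when the complaint is filed on 8 November 2006), i.e. 7 January 2007; done 10 January 2007, after the minimum wait.
Step 5: the window is 19–39 days after 10 January 2007 (when the complaint is served), so 29 January 2007 through 18 February 2007; 17 February 2007 falls inside that range.
Step 6: the window is 21–35 days after 11 March 2007 (end of the 22-day waiting period, which began when a hearing date is requested on 17 February 2007), so 1 April 2007 through 15 April 2007; 13 April 2007 falls inside that range.
Step 7: the window is 16–43 days after 13 April 2007 (when the proposed findings are lodged), so 29 April 2007 through 26 May 2007; 3 May 2007 falls inside that range.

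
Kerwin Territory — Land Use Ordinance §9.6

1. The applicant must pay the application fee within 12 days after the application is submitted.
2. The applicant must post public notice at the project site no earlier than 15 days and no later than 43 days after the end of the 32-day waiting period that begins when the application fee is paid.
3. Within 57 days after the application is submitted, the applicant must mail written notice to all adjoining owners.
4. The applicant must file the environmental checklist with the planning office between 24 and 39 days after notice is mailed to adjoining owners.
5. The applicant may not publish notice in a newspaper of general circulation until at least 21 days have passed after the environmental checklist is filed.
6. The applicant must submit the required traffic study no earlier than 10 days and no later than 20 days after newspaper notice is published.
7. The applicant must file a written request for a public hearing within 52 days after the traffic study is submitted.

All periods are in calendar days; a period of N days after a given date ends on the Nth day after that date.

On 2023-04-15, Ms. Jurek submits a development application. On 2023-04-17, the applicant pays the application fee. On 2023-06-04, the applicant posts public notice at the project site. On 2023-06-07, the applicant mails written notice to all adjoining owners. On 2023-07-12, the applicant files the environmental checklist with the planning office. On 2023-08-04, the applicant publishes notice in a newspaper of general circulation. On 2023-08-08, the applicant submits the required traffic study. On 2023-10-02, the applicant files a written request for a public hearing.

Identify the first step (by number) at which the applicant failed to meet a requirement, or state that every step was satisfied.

(1) due by 2023-04-15 + 12 days = 2023-04-27; completed 2023-04-17, before the deadline.
(2) the permitted window runs from 2023-05-19 + 15 = 2023-06-03 to 2023-05-19 + 43 = 2023-07-01; 2023-06-04 falls inside that range.
(3) due by 2023-04-15 + 57 days = 2023-06-11; done 2023-06-07 — timely.
(4) the permitted window runs from 2023-06-07 + 24 = 2023-07-01 to 2023-06-07 + 39 = 2023-07-16; 2023-07-12 falls inside that range.
(5) permitted from 2023-07-12 + 21 days = 2023-08-02 onward; done 2023-08-04, after the minimum wait.
(6) the permitted window runs from 2023-08-04 + 10 = 2023-08-14 to 2023-08-04 + 20 = 2023-08-24; 2023-08-08 is 6 days too early.
The analysis stops there.

Step 6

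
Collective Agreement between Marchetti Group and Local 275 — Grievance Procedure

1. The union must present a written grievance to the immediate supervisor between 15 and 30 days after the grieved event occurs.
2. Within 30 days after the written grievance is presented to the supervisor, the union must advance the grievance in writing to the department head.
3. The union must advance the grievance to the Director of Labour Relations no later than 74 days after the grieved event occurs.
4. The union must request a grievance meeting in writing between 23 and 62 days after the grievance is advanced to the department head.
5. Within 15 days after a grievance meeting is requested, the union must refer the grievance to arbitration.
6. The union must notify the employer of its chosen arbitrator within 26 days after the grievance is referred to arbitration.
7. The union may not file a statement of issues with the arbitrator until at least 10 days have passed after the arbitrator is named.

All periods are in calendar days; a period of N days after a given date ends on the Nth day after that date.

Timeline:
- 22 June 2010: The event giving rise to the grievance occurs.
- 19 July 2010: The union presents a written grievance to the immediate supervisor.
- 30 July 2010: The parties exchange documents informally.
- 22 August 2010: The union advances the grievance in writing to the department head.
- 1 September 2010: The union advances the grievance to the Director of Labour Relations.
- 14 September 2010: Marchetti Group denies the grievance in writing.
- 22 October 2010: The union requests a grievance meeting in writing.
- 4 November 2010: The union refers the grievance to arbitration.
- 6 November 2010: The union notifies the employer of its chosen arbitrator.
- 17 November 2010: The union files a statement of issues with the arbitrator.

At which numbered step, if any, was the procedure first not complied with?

Step 2

Step 1 — 15 and 30 days from 22 June 2010 (when the grieved event occurs) are 7 July 2010 and 22 July 2010 respectively; done 19 July 2010 — within the window.
Step 2 — counting 30 days from 19 July 2010 (when the written grievance is presented to the supervisor) gives a deadline of 18 August 2010; done 22 August 2010 — 4 days late.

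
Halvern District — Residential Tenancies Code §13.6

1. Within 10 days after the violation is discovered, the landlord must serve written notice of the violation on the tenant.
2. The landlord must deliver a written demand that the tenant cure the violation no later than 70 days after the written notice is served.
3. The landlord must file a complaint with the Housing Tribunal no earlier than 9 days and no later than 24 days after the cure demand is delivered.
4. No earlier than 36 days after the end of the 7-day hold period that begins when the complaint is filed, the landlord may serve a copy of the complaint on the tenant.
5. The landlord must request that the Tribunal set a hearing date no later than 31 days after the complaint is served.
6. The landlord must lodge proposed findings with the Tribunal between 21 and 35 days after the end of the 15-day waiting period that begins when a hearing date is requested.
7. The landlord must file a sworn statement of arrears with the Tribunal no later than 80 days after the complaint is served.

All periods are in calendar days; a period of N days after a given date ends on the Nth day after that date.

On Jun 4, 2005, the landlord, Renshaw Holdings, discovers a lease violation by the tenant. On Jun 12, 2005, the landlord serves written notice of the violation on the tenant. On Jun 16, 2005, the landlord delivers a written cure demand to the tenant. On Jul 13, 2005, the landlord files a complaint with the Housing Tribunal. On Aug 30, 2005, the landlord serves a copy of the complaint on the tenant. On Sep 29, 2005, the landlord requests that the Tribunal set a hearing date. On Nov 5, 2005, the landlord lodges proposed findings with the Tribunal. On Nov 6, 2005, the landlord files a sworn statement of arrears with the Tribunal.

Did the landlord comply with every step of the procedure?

No

Step 1: 10 days after Jun 4, 2005 (when the violation is discovered) is Jun 14, 2005; Jun 12, 2005 is within that limit.
Step 2: 70 days after Jun 12, 2005 (when the written notice is served) is Aug 21, 2005; Jun 16, 2005 is within that limit.
Step 3: the window is 9–24 days after Jun 16, 2005 (when the cure demand is delivered), so Jun 25, 2005 through Jul 10, 2005; done Jul 13, 2005 — 3 days after the window closed.
No need to go further; step 3 was not satisfied.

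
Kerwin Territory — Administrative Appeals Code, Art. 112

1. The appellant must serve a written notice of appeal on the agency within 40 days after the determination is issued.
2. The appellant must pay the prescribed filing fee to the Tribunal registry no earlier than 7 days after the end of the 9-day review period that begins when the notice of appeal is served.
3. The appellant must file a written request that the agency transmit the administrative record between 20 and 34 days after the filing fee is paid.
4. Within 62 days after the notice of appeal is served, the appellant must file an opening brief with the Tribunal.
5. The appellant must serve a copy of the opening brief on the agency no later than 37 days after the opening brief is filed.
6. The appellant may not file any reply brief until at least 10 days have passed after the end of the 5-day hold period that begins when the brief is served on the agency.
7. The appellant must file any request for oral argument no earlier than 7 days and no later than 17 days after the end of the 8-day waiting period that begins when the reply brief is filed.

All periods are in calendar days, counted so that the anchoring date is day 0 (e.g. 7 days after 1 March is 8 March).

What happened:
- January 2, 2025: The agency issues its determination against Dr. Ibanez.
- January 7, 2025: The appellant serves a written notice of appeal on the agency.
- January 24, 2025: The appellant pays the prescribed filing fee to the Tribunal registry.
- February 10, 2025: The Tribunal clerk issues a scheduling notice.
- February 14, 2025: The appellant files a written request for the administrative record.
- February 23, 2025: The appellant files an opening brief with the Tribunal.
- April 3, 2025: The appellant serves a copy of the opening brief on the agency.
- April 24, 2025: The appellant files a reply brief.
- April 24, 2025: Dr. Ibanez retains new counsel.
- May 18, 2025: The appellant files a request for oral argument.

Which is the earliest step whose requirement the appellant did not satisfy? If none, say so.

Step 1 — counting 40 days from January 2, 2025 (when the determination is issued) gives a deadline of February 11, 2025; completed January 7, 2025, before the deadline.
Step 2 — must wait 7 days from January 16, 2025 (end of the 9-day review period, which began when the notice of appeal is served on January 7, 2025), so not before January 23, 2025; January 24, 2025 is on or after that date.
Step 3 — 20 and 34 days from January 24, 2025 (when the filing fee is paid) are February 13, 2025 and February 27, 2025 respectively; done February 14, 2025 — within the window.
Step 4 — counting 62 days from January 7, 2025 (when the notice of appeal is served) gives a deadline of March 10, 2025; February 23, 2025 is within that limit.
Step 5 — counting 37 days from February 23, 2025 (when the opening brief is filed) gives a deadline of April 1, 2025; not done until April 3, 2025, 2 days after the deadline.

Step 5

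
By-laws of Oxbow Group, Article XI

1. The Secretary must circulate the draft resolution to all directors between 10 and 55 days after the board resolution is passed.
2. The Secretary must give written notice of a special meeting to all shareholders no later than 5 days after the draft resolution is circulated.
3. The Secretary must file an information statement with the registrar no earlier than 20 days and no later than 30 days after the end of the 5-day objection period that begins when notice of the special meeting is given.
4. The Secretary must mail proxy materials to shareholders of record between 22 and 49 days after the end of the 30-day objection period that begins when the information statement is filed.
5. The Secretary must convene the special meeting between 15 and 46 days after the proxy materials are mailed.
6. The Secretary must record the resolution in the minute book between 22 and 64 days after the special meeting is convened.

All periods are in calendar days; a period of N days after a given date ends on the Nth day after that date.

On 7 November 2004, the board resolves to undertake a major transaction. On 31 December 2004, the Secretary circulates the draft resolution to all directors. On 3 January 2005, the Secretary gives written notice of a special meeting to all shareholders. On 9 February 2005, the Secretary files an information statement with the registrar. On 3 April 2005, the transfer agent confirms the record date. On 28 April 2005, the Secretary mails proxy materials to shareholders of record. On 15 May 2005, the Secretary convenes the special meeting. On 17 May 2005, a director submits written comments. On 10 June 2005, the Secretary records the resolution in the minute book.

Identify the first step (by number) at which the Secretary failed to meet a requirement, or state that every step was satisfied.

Step 3

Step 1 — 10 and 55 days from 7 November 2004 (when the board resolution is passed) are 17 November 2004 and 1 January 2005 respectively; 31 December 2004 falls inside that range.
Step 2 — counting 5 days from 31 December 2004 (when the draft resolution is circulated) gives a deadline of 5 January 2005; 3 January 2005 is within that limit.
Step 3 — 20 and 30 days from 8 January 2005 (end of the 5-day objection period, which began when notice of the special meeting is given on 3 January 2005) are 28 January 2005 and 7 February 2005 respectively; done 9 February 2005 — 2 days after the window closed.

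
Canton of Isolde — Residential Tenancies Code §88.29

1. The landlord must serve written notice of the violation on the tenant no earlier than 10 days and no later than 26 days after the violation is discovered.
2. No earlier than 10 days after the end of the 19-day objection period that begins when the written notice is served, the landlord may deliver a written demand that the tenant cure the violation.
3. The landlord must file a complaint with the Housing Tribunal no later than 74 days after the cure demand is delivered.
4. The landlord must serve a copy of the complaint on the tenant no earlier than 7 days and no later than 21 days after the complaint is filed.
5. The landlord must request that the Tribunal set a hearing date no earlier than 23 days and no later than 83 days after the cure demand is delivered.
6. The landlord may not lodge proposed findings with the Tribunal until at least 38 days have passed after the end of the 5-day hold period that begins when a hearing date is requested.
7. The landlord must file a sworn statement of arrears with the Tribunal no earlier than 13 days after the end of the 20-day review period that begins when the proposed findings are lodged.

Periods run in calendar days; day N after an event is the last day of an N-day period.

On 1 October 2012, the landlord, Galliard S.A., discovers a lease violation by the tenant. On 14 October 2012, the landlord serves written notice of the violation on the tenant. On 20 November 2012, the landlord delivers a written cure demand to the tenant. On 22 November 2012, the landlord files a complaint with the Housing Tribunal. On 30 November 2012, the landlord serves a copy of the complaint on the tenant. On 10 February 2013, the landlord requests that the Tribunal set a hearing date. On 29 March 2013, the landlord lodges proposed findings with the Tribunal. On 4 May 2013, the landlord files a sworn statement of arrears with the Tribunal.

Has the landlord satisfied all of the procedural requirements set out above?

(1) the permitted window runs from 1 October 2012 + 10 = 11 October 2012 to 1 October 2012 + 26 = 27 October 2012; done 14 October 2012 — within the window.
(2) permitted from 2 November 2012 + 10 days = 12 November 2012 onward; 20 November 2012 is on or after that date.
(3) due by 20 November 2012 + 74 days = 2 February 2013; done 22 November 2012 — timely.
(4) the permitted window runs from 22 November 2012 + 7 = 29 November 2012 to 22 November 2012 + 21 = 13 December 2012; 30 November 2012 falls inside that range.
(5) the permitted window runs from 20 November 2012 + 23 = 13 December 2012 to 20 November 2012 + 83 = 11 February 2013; done 10 February 2013, which is between those dates.
(6) permitted from 15 February 2013 + 38 days = 25 March 2013 onward; done 29 March 2013 — permitted.
(7) permitted from 18 April 2013 + 13 days = 1 May 2013 onward; done 4 May 2013 — permitted.

Yes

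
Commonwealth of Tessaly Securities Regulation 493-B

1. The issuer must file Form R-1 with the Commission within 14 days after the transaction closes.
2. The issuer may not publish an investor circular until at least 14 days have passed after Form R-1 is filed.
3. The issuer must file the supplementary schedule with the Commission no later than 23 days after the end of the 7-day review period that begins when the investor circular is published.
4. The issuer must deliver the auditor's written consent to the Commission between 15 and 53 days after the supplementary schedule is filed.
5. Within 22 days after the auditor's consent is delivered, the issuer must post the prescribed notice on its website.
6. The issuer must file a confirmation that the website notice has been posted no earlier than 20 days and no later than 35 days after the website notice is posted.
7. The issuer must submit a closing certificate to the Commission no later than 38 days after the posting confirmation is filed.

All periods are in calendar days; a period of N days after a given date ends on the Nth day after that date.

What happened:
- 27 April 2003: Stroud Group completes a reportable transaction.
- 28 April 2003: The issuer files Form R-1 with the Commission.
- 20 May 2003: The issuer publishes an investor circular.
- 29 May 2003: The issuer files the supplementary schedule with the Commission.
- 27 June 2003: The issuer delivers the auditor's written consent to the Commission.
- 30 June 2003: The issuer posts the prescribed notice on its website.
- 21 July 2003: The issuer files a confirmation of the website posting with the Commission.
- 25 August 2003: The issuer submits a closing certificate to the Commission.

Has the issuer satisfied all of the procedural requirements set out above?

Yes

Step 1 — counting 14 days from 27 April 2003 (when the transaction closes) gives a deadline of 11 May 2003; 28 April 2003 is within that limit.
Step 2 — must wait 14 days from 28 April 2003 (when Form R-1 is filed), so not before 12 May 2003; done 20 May 2003, after the minimum wait.
Step 3 — counting 23 days from 27 May 2003 (end of the 7-day review period, which began when the investor circular is published on 20 May 2003) gives a deadline of 19 June 2003; done 29 May 2003 — timely.
Step 4 — 15 and 53 days from 29 May 2003 (when the supplementary schedule is filed) are 13 June 2003 and 21 July 2003 respectively; done 27 June 2003, which is between those dates.
Step 5 — counting 22 days from 27 June 2003 (when the auditor's consent is delivered) gives a deadline of 19 July 2003; completed 30 June 2003, before the deadline.
Step 6 — 20 and 35 days from 30 June 2003 (when the website notice is posted) are 20 July 2003 and 4 August 2003 respectively; 21 July 2003 falls inside that range.
Step 7 — counting 38 days from 21 July 2003 (when the posting confirmation is filed) gives a deadline of 28 August 2003; completed 25 August 2003, before the deadline.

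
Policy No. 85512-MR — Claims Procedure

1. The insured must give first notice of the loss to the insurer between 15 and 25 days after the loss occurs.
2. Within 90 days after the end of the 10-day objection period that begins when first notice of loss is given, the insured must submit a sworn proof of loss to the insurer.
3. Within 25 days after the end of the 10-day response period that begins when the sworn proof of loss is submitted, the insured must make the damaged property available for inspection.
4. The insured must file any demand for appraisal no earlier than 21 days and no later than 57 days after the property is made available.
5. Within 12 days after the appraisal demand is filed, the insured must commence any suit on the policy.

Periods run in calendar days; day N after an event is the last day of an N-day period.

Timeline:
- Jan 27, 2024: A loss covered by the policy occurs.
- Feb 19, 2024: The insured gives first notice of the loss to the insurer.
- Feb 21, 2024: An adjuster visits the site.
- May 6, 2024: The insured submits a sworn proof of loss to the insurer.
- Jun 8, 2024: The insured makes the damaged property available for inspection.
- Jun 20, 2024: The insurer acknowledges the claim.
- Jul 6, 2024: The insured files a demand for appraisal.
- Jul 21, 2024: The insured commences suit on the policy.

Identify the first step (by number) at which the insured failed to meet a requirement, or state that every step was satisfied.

Step 5

(1) the permitted window runs from Jan 27, 2024 + 15 = Feb 11, 2024 to Jan 27, 2024 + 25 = Feb 21, 2024; done Feb 19, 2024 — within the window.
(2) due by Feb 29, 2024 + 90 days = May 29, 2024; done May 6, 2024 — timely.
(3) due by May 16, 2024 + 25 days = Jun 10, 2024; Jun 8, 2024 is within that limit.
(4) the permitted window runs from Jun 8, 2024 + 21 = Jun 29, 2024 to Jun 8, 2024 + 57 = Aug 4, 2024; done Jul 6, 2024, which is between those dates.
(5) due by Jul 6, 2024 + 12 days = Jul 18, 2024; Jul 21, 2024 misses that deadline by 3 days.
The procedure was therefore not followed at step 5.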